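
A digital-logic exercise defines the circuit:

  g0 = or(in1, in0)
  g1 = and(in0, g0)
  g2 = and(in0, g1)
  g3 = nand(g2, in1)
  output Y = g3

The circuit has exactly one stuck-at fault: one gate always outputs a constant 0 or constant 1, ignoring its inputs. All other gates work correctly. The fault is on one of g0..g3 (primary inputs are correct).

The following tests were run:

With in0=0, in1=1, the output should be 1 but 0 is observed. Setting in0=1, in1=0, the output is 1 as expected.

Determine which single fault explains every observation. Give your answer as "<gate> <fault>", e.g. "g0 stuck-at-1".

Fault-free values for test 1 (in0=0, in1=1): g0=1, g1=0, g2=0, g3=1, giving Y=1. Observed 0.
Test 1: faults giving observed 0 are {g2 stuck-at-1, g3 stuck-at-0}.
Test 2 (in0=1, in1=0): fault-free g0=1, g1=1, g2=1, g3=1 → 1; observed 1. Eliminates g3 stuck-at-0.
Only g2 stuck-at-1 is consistent with every test.

g2 stuck-at-1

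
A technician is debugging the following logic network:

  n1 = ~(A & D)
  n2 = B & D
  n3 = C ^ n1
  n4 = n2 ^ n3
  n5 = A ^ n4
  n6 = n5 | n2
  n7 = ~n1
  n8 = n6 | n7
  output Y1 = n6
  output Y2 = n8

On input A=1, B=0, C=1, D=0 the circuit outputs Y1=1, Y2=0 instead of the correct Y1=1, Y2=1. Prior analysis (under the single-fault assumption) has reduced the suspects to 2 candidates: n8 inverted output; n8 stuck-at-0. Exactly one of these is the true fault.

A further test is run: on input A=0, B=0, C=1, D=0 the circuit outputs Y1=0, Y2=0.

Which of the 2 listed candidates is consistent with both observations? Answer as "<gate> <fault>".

Evaluate each candidate on input A=0, B=0, C=1, D=0:
  n8 inverted output: n1=1, n2=0, n3=0, n4=0, n5=0, n6=0, n7=0, n8=1 [inverted output] → Y1=0, Y2=1 — eliminated
  n8 stuck-at-0: n1=1, n2=0, n3=0, n4=0, n5=0, n6=0, n7=0, n8=0 [stuck-at-0] → Y1=0, Y2=0 — matches
Only n8 stuck-at-0 reproduces the observed Y1=0, Y2=0.

n8 stuck-at-0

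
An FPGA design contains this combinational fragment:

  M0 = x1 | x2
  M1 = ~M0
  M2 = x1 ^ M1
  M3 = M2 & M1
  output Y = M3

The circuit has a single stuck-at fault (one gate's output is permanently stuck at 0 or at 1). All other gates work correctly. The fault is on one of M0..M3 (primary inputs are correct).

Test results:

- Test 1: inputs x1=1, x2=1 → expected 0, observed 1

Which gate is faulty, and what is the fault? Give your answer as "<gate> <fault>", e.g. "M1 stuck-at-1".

Fault-free values for test 1 (x1=1, x2=1): M0=1, M1=0, M2=1, M3=0, giving Y=0. Observed 1.
Test 1: faults giving observed 1 are {M3 stuck-at-1}.
Only M3 stuck-at-1 is consistent with every test.

M3 stuck-at-1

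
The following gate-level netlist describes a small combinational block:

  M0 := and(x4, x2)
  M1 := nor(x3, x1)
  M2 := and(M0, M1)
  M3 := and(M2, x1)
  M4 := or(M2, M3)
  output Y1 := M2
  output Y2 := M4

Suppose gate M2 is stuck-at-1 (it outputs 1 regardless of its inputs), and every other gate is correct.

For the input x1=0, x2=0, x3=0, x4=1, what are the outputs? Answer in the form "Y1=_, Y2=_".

Y1=1, Y2=1

Propagate with M2 forced: M0=0, M1=1, M2=1 [stuck-at-1], M3=0, M4=1.
So the outputs are Y1=1, Y2=1. (Without the fault they would be Y1=0, Y2=0.)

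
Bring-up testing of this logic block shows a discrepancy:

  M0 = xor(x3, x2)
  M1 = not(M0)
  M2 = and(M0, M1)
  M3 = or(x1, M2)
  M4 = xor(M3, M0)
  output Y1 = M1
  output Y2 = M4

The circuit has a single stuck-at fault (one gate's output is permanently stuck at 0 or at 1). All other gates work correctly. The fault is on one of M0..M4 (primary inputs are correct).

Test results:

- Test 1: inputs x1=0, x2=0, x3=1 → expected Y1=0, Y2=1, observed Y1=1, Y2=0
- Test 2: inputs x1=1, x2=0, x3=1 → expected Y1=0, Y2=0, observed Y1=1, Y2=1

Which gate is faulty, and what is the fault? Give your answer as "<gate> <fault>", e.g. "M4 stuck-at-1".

Fault-free values for test 1 (x1=0, x2=0, x3=1): M0=1, M1=0, M2=0, M3=0, M4=1, giving Y1=0, Y2=1. Observed Y1=1, Y2=0.
Test 1: faults giving observed Y1=1, Y2=0 are {M0 stuck-at-0, M1 stuck-at-1}.
Test 2 (x1=1, x2=0, x3=1): fault-free M0=1, M1=0, M2=0, M3=1, M4=0 → Y1=0, Y2=0; observed Y1=1, Y2=1. Eliminates M1 stuck-at-1.
Only M0 stuck-at-0 is consistent with every test.

M0 stuck-at-0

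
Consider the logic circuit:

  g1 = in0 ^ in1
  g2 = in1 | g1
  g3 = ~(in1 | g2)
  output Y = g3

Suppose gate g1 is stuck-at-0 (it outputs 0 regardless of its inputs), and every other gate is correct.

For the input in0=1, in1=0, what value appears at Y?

1

Propagate with g1 forced: g1=0 [stuck-at-0], g2=0, g3=1.
So Y = 1. (Without the fault it would be 0.)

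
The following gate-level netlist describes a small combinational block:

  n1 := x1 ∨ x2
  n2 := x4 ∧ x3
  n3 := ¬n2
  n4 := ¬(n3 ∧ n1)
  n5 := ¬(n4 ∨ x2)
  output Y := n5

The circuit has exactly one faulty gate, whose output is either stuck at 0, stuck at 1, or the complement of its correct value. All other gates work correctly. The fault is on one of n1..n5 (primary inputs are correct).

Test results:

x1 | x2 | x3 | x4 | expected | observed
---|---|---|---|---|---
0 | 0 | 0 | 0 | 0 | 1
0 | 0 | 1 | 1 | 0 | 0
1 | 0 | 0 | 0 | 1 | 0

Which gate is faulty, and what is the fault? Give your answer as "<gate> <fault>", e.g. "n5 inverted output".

Fault-free values for test 1 (x1=0, x2=0, x3=0, x4=0): n1=0, n2=0, n3=1, n4=1, n5=0, giving Y=0. Observed 1.
Test 1: faults giving observed 1 are {n1 stuck-at-1, n1 inverted output, n4 stuck-at-0, n4 inverted output, n5 stuck-at-1, n5 inverted output}.
Test 2 (x1=0, x2=0, x3=1, x4=1): fault-free n1=0, n2=1, n3=0, n4=1, n5=0 → 0; observed 0. Eliminates n4 stuck-at-0, n4 inverted output, n5 stuck-at-1, n5 inverted output.
Test 3 (x1=1, x2=0, x3=0, x4=0): fault-free n1=1, n2=0, n3=1, n4=0, n5=1 → 1; observed 0. Eliminates n1 stuck-at-1.
Only n1 inverted output is consistent with every test.

n1 inverted output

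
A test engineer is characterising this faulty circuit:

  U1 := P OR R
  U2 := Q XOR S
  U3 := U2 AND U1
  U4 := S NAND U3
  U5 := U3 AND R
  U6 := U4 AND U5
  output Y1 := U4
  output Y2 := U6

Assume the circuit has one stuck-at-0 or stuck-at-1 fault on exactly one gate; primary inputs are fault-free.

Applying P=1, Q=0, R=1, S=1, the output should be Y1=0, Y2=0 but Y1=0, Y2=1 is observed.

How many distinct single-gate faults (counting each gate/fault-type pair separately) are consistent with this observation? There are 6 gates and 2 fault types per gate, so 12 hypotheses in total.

Fault-free: U1=1, U2=1, U3=1, U4=0, U5=1, U6=0 → Y1=0, Y2=0. Observed Y1=0, Y2=1.
  U1 stuck-at-0: output Y1=1, Y2=0 ✗
  U1 stuck-at-1: output Y1=0, Y2=0 ✗
  U2 stuck-at-0: output Y1=1, Y2=0 ✗
  U2 stuck-at-1: output Y1=0, Y2=0 ✗
  U3 stuck-at-0: output Y1=1, Y2=0 ✗
  U3 stuck-at-1: output Y1=0, Y2=0 ✗
  U4 stuck-at-0: output Y1=0, Y2=0 ✗
  U4 stuck-at-1: output Y1=1, Y2=1 ✗
  U5 stuck-at-0: output Y1=0, Y2=0 ✗
  U5 stuck-at-1: output Y1=0, Y2=0 ✗
  U6 stuck-at-0: output Y1=0, Y2=0 ✗
  U6 stuck-at-1: output Y1=0, Y2=1 ✓
Consistent faults: {U6 stuck-at-1} — 1 in all.

1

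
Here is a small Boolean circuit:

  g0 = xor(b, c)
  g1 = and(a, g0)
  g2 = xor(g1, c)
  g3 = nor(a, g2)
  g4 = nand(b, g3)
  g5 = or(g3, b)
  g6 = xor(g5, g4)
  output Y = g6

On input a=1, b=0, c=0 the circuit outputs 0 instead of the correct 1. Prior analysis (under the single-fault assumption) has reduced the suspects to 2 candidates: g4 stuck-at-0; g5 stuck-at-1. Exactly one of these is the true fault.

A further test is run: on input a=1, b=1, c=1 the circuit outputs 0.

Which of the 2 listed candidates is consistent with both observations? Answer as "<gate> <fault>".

g5 stuck-at-1

Evaluate each candidate on input a=1, b=1, c=1:
  g4 stuck-at-0: g0=0, g1=0, g2=1, g3=0, g4=0 [stuck-at-0], g5=1, g6=1 → 1 — eliminated
  g5 stuck-at-1: g0=0, g1=0, g2=1, g3=0, g4=1, g5=1 [stuck-at-1], g6=0 → 0 — matches
Only g5 stuck-at-1 reproduces the observed 0.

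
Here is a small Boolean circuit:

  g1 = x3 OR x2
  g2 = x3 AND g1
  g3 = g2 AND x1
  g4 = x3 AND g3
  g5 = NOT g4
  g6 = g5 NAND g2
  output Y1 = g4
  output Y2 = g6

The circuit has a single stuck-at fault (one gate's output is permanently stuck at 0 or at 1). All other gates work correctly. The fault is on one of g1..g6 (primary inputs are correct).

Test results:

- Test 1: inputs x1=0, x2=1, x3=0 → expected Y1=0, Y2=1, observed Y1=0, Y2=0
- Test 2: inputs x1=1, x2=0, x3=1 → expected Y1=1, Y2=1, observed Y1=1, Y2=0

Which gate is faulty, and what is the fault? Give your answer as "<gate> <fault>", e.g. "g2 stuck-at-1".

g6 stuck-at-0

Fault-free values for test 1 (x1=0, x2=1, x3=0): g1=1, g2=0, g3=0, g4=0, g5=1, g6=1, giving Y1=0, Y2=1. Observed Y1=0, Y2=0.
Test 1: faults giving observed Y1=0, Y2=0 are {g2 stuck-at-1, g6 stuck-at-0}.
Test 2 (x1=1, x2=0, x3=1): fault-free g1=1, g2=1, g3=1, g4=1, g5=0, g6=1 → Y1=1, Y2=1; observed Y1=1, Y2=0. Eliminates g2 stuck-at-1.
Only g6 stuck-at-0 is consistent with every test.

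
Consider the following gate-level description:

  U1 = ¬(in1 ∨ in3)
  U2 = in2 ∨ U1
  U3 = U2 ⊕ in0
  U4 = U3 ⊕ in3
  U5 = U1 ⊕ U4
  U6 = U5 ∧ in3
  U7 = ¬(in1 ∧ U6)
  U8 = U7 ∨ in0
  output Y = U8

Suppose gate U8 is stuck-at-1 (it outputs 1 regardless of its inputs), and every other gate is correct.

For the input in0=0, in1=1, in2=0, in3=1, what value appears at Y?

Propagate with U8 forced: U1=0, U2=0, U3=0, U4=1, U5=1, U6=1, U7=0, U8=1 [stuck-at-1].
So Y = 1. (Without the fault it would be 0.)

1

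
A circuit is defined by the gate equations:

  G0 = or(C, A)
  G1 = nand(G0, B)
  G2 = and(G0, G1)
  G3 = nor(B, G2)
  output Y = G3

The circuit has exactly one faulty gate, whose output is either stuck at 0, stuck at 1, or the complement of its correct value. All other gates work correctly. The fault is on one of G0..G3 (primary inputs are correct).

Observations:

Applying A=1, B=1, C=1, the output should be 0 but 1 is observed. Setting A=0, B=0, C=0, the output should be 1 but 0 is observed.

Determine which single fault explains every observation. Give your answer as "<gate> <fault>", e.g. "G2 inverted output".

G3 inverted output

Fault-free values for test 1 (A=1, B=1, C=1): G0=1, G1=0, G2=0, G3=0, giving Y=0. Observed 1.
Test 1: faults giving observed 1 are {G3 stuck-at-1, G3 inverted output}.
Test 2 (A=0, B=0, C=0): fault-free G0=0, G1=1, G2=0, G3=1 → 1; observed 0. Eliminates G3 stuck-at-1.
Only G3 inverted output is consistent with every test.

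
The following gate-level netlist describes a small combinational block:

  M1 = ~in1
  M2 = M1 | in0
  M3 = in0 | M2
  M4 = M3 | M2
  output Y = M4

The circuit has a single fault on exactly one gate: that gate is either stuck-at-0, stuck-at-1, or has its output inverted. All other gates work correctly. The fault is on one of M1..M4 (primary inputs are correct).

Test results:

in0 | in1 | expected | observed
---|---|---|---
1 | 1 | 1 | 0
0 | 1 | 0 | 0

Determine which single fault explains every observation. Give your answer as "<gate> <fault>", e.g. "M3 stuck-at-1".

Fault-free values for test 1 (in0=1, in1=1): M1=0, M2=1, M3=1, M4=1, giving Y=1. Observed 0.
Test 1: faults giving observed 0 are {M4 stuck-at-0, M4 inverted output}.
Test 2 (in0=0, in1=1): fault-free M1=0, M2=0, M3=0, M4=0 → 0; observed 0. Eliminates M4 inverted output.
Only M4 stuck-at-0 is consistent with every test.

M4 stuck-at-0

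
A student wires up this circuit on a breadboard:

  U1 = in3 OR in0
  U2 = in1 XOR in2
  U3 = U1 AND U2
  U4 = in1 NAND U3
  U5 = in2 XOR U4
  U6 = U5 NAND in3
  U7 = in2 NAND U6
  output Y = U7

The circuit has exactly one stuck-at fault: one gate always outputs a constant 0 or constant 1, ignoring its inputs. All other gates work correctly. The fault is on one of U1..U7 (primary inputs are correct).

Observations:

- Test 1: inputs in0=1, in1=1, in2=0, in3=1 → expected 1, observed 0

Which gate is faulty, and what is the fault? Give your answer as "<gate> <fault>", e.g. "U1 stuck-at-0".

Fault-free values for test 1 (in0=1, in1=1, in2=0, in3=1): U1=1, U2=1, U3=1, U4=0, U5=0, U6=1, U7=1, giving Y=1. Observed 0.
Test 1: faults giving observed 0 are {U7 stuck-at-0}.
Only U7 stuck-at-0 is consistent with every test.

U7 stuck-at-0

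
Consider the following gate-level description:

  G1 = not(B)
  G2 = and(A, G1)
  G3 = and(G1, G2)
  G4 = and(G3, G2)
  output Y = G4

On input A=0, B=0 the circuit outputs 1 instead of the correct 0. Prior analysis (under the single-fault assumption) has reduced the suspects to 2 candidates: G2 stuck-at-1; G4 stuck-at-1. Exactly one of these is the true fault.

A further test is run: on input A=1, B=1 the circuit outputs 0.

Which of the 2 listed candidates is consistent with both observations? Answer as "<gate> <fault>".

Evaluate each candidate on input A=1, B=1:
  G2 stuck-at-1: G1=0, G2=1 [stuck-at-1], G3=0, G4=0 → 0 — matches
  G4 stuck-at-1: G1=0, G2=0, G3=0, G4=1 [stuck-at-1] → 1 — eliminated
Only G2 stuck-at-1 reproduces the observed 0.

G2 stuck-at-1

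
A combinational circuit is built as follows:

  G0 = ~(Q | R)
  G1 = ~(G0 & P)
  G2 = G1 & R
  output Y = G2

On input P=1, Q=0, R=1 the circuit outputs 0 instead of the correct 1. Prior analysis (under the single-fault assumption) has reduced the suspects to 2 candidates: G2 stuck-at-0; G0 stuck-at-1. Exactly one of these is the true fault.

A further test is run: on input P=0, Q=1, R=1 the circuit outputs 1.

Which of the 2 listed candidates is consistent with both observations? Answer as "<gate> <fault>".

G0 stuck-at-1

Evaluate each candidate on input P=0, Q=1, R=1:
  G2 stuck-at-0: G0=0, G1=1, G2=0 [stuck-at-0] → 0 — eliminated
  G0 stuck-at-1: G0=1 [stuck-at-1], G1=1, G2=1 → 1 — matches
Only G0 stuck-at-1 reproduces the observed 1.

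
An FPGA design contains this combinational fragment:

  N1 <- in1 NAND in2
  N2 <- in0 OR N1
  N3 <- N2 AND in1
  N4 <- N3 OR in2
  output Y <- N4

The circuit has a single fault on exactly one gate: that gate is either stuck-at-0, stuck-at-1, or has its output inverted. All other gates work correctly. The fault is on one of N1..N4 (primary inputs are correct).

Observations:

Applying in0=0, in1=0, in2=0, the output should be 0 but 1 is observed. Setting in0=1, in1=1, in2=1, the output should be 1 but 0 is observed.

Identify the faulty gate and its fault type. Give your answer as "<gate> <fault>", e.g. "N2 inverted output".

N4 inverted output

Fault-free values for test 1 (in0=0, in1=0, in2=0): N1=1, N2=1, N3=0, N4=0, giving Y=0. Observed 1.
Test 1: faults giving observed 1 are {N3 stuck-at-1, N3 inverted output, N4 stuck-at-1, N4 inverted output}.
Test 2 (in0=1, in1=1, in2=1): fault-free N1=0, N2=1, N3=1, N4=1 → 1; observed 0. Eliminates N3 stuck-at-1, N3 inverted output, N4 stuck-at-1.
Only N4 inverted output is consistent with every test.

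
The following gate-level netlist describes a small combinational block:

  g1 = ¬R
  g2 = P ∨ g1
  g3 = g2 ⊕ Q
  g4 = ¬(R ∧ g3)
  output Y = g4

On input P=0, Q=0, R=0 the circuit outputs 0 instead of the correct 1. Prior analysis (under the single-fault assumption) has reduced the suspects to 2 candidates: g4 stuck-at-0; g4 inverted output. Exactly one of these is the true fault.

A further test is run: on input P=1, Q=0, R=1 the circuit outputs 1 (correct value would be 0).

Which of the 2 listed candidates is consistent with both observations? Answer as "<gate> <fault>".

g4 inverted output

Evaluate each candidate on input P=1, Q=0, R=1:
  g4 stuck-at-0: g1=0, g2=1, g3=1, g4=0 [stuck-at-0] → 0 — eliminated
  g4 inverted output: g1=0, g2=1, g3=1, g4=1 [inverted output] → 1 — matches
Only g4 inverted output reproduces the observed 1.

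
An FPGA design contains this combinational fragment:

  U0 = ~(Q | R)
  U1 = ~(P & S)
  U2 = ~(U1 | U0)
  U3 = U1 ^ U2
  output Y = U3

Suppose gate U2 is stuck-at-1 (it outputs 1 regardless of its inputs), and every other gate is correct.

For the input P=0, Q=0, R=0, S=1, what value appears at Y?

Propagate with U2 forced: U0=1, U1=1, U2=1 [stuck-at-1], U3=0.
So Y = 0. (Without the fault it would be 1.)

0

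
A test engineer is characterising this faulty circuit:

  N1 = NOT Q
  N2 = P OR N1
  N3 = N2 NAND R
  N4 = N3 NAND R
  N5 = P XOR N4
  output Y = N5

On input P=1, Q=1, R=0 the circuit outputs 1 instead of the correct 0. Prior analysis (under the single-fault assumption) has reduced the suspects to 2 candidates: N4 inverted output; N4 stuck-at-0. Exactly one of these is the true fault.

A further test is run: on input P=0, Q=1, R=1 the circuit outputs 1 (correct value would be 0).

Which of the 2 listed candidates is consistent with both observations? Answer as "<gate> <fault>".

Evaluate each candidate on input P=0, Q=1, R=1:
  N4 inverted output: N1=0, N2=0, N3=1, N4=1 [inverted output], N5=1 → 1 — matches
  N4 stuck-at-0: N1=0, N2=0, N3=1, N4=0 [stuck-at-0], N5=0 → 0 — eliminated
Only N4 inverted output reproduces the observed 1.

N4 inverted output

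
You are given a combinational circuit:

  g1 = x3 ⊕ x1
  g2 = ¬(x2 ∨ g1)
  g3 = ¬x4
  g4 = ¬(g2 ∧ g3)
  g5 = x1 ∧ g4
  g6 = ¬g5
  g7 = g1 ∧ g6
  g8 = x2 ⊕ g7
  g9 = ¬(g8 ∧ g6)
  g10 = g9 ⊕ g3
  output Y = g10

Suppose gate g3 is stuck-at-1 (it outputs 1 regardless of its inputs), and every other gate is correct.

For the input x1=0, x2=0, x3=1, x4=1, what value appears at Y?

1

Propagate with g3 forced: g1=1, g2=0, g3=1 [stuck-at-1], g4=1, g5=0, g6=1, g7=1, g8=1, g9=0, g10=1.
So Y = 1. (Without the fault it would be 0.)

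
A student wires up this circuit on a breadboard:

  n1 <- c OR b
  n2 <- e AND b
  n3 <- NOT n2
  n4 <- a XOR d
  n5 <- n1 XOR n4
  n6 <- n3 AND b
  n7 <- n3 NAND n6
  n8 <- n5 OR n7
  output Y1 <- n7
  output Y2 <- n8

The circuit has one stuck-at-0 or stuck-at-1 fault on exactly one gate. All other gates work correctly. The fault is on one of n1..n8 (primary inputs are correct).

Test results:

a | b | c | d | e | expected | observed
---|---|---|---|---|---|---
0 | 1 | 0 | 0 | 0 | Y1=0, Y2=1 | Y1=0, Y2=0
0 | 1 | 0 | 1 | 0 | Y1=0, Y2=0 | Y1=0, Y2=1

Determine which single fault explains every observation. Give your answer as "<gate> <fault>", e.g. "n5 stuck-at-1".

n1 stuck-at-0

Fault-free values for test 1 (a=0, b=1, c=0, d=0, e=0): n1=1, n2=0, n3=1, n4=0, n5=1, n6=1, n7=0, n8=1, giving Y1=0, Y2=1. Observed Y1=0, Y2=0.
Test 1: faults giving observed Y1=0, Y2=0 are {n1 stuck-at-0, n4 stuck-at-1, n5 stuck-at-0, n8 stuck-at-0}.
Test 2 (a=0, b=1, c=0, d=1, e=0): fault-free n1=1, n2=0, n3=1, n4=1, n5=0, n6=1, n7=0, n8=0 → Y1=0, Y2=0; observed Y1=0, Y2=1. Eliminates n4 stuck-at-1, n5 stuck-at-0, n8 stuck-at-0.
Only n1 stuck-at-0 is consistent with every test.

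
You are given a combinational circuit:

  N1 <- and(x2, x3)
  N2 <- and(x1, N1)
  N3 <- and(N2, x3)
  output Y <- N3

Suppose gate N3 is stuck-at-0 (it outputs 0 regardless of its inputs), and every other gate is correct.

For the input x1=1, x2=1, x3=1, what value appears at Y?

Propagate with N3 forced: N1=1, N2=1, N3=0 [stuck-at-0].
So Y = 0. (Without the fault it would be 1.)

0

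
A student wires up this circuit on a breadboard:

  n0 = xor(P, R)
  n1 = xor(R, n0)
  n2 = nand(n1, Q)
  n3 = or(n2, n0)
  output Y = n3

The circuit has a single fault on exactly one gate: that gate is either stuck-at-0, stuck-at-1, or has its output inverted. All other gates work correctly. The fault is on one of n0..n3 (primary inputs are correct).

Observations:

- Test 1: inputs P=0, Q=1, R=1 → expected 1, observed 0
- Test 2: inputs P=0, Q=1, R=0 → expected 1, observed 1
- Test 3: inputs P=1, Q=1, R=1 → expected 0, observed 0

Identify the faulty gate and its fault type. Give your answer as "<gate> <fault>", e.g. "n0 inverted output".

n0 stuck-at-0

Fault-free values for test 1 (P=0, Q=1, R=1): n0=1, n1=0, n2=1, n3=1, giving Y=1. Observed 0.
Test 1: faults giving observed 0 are {n0 stuck-at-0, n0 inverted output, n3 stuck-at-0, n3 inverted output}.
Test 2 (P=0, Q=1, R=0): fault-free n0=0, n1=0, n2=1, n3=1 → 1; observed 1. Eliminates n3 stuck-at-0, n3 inverted output.
Test 3 (P=1, Q=1, R=1): fault-free n0=0, n1=1, n2=0, n3=0 → 0; observed 0. Eliminates n0 inverted output.
Only n0 stuck-at-0 is consistent with every test.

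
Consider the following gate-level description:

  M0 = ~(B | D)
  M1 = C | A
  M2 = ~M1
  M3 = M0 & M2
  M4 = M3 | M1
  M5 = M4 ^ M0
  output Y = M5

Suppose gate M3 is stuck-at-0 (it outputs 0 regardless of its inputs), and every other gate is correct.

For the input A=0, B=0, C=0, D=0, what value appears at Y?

Propagate with M3 forced: M0=1, M1=0, M2=1, M3=0 [stuck-at-0], M4=0, M5=1.
So Y = 1. (Without the fault it would be 0.)

1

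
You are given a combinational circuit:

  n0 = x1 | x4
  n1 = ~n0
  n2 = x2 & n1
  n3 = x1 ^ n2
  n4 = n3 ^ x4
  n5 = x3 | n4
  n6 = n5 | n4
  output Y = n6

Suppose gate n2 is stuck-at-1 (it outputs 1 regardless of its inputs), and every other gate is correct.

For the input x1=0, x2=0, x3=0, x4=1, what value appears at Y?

Propagate with n2 forced: n0=1, n1=0, n2=1 [stuck-at-1], n3=1, n4=0, n5=0, n6=0.
So Y = 0. (Without the fault it would be 1.)

0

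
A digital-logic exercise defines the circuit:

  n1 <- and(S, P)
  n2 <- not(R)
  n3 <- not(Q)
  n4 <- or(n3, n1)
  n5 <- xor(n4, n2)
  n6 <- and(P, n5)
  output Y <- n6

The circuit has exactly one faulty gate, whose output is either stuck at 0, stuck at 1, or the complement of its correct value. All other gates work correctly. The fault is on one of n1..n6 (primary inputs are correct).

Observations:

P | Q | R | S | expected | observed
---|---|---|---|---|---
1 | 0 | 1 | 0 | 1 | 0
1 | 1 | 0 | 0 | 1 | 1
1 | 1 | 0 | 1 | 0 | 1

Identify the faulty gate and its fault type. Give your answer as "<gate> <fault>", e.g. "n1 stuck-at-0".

n4 stuck-at-0

Fault-free values for test 1 (P=1, Q=0, R=1, S=0): n1=0, n2=0, n3=1, n4=1, n5=1, n6=1, giving Y=1. Observed 0.
Test 1: faults giving observed 0 are {n2 stuck-at-1, n2 inverted output, n3 stuck-at-0, n3 inverted output, n4 stuck-at-0, n4 inverted output, n5 stuck-at-0, n5 inverted output, n6 stuck-at-0, n6 inverted output}.
Test 2 (P=1, Q=1, R=0, S=0): fault-free n1=0, n2=1, n3=0, n4=0, n5=1, n6=1 → 1; observed 1. Eliminates n2 inverted output, n3 inverted output, n4 inverted output, n5 stuck-at-0, n5 inverted output, n6 stuck-at-0, n6 inverted output.
Test 3 (P=1, Q=1, R=0, S=1): fault-free n1=1, n2=1, n3=0, n4=1, n5=0, n6=0 → 0; observed 1. Eliminates n2 stuck-at-1, n3 stuck-at-0.
Only n4 stuck-at-0 is consistent with every test.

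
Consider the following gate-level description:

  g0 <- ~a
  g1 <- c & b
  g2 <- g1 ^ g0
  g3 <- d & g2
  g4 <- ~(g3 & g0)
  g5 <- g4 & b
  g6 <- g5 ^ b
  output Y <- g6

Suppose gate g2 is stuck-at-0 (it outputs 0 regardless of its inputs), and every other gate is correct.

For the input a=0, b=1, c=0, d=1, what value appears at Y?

0

Propagate with g2 forced: g0=1, g1=0, g2=0 [stuck-at-0], g3=0, g4=1, g5=1, g6=0.
So Y = 0. (Without the fault it would be 1.)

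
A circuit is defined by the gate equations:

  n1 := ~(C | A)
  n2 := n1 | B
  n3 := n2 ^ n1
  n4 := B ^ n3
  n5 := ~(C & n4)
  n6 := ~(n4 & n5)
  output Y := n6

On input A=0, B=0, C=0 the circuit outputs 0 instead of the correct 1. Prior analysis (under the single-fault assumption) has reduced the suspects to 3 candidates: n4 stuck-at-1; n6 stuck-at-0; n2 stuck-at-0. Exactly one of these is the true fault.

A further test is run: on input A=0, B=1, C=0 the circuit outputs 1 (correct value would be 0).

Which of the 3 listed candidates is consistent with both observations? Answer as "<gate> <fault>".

Evaluate each candidate on input A=0, B=1, C=0:
  n4 stuck-at-1: n1=1, n2=1, n3=0, n4=1 [stuck-at-1], n5=1, n6=0 → 0 — eliminated
  n6 stuck-at-0: n1=1, n2=1, n3=0, n4=1, n5=1, n6=0 [stuck-at-0] → 0 — eliminated
  n2 stuck-at-0: n1=1, n2=0 [stuck-at-0], n3=1, n4=0, n5=1, n6=1 → 1 — matches
Only n2 stuck-at-0 reproduces the observed 1.

n2 stuck-at-0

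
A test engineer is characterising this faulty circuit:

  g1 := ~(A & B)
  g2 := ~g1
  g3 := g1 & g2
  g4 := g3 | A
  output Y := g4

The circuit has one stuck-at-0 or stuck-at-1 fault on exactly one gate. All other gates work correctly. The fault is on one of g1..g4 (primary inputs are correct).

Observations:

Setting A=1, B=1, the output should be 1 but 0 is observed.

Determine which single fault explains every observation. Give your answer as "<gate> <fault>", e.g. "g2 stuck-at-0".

Fault-free values for test 1 (A=1, B=1): g1=0, g2=1, g3=0, g4=1, giving Y=1. Observed 0.
Test 1: faults giving observed 0 are {g4 stuck-at-0}.
Only g4 stuck-at-0 is consistent with every test.

g4 stuck-at-0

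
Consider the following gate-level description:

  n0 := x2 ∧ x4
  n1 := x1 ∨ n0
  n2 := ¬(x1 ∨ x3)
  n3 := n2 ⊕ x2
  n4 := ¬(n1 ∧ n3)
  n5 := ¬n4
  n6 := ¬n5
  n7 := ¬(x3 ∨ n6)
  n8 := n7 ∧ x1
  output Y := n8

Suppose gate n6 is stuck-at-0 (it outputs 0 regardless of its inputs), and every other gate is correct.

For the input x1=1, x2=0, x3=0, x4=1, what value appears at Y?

1

Propagate with n6 forced: n0=0, n1=1, n2=0, n3=0, n4=1, n5=0, n6=0 [stuck-at-0], n7=1, n8=1.
So Y = 1. (Without the fault it would be 0.)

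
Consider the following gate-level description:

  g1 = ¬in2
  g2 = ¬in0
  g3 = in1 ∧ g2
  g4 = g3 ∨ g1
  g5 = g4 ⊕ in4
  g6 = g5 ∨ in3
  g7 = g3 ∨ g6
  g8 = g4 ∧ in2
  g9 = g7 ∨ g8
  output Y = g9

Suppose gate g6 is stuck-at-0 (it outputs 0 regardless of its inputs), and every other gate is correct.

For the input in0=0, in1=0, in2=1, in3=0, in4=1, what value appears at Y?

Propagate with g6 forced: g1=0, g2=1, g3=0, g4=0, g5=1, g6=0 [stuck-at-0], g7=0, g8=0, g9=0.
So Y = 0. (Without the fault it would be 1.)

0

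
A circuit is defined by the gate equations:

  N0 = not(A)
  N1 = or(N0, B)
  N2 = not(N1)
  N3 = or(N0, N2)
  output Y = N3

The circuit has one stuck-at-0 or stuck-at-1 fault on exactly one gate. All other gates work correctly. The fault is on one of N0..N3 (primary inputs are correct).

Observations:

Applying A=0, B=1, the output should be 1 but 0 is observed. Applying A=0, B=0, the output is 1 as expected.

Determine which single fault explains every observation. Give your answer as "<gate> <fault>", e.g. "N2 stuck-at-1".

Fault-free values for test 1 (A=0, B=1): N0=1, N1=1, N2=0, N3=1, giving Y=1. Observed 0.
Test 1: faults giving observed 0 are {N0 stuck-at-0, N3 stuck-at-0}.
Test 2 (A=0, B=0): fault-free N0=1, N1=1, N2=0, N3=1 → 1; observed 1. Eliminates N3 stuck-at-0.
Only N0 stuck-at-0 is consistent with every test.

N0 stuck-at-0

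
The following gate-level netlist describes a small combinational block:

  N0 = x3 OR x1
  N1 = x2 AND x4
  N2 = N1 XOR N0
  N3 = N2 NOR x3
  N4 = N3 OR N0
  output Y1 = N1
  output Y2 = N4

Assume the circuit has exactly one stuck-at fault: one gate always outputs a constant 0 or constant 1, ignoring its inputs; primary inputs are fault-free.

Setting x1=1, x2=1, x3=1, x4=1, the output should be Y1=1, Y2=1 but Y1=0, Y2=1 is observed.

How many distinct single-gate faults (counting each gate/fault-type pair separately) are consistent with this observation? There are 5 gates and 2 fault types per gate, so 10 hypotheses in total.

Fault-free: N0=1, N1=1, N2=0, N3=0, N4=1 → Y1=1, Y2=1. Observed Y1=0, Y2=1.
  N0 stuck-at-0: output Y1=1, Y2=0 ✗
  N0 stuck-at-1: output Y1=1, Y2=1 ✗
  N1 stuck-at-0: output Y1=0, Y2=1 ✓
  N1 stuck-at-1: output Y1=1, Y2=1 ✗
  N2 stuck-at-0: output Y1=1, Y2=1 ✗
  N2 stuck-at-1: output Y1=1, Y2=1 ✗
  N3 stuck-at-0: output Y1=1, Y2=1 ✗
  N3 stuck-at-1: output Y1=1, Y2=1 ✗
  N4 stuck-at-0: output Y1=1, Y2=0 ✗
  N4 stuck-at-1: output Y1=1, Y2=1 ✗
Consistent faults: {N1 stuck-at-0} — 1 in all.

1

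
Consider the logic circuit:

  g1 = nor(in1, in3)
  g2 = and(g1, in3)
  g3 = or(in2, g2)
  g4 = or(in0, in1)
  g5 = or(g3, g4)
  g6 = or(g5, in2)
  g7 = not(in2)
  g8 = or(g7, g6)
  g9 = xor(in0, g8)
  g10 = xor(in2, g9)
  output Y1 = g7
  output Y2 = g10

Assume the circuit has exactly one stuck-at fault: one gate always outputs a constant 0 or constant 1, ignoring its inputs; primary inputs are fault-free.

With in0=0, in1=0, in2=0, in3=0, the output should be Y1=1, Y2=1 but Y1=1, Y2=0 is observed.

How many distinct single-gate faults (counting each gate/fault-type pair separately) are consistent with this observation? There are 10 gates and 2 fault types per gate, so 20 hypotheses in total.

3

Fault-free: g1=1, g2=0, g3=0, g4=0, g5=0, g6=0, g7=1, g8=1, g9=1, g10=1 → Y1=1, Y2=1. Observed Y1=1, Y2=0.
  g1: none of the 2 fault types match ✗
  g2: none of the 2 fault types match ✗
  g3: none of the 2 fault types match ✗
  g4: none of the 2 fault types match ✗
  g5: none of the 2 fault types match ✗
  g6: none of the 2 fault types match ✗
  g7: none of the 2 fault types match ✗
  g8: stuck-at-0 ✓; others ✗
  g9: stuck-at-0 ✓; others ✗
  g10: stuck-at-0 ✓; others ✗
Consistent faults: {g8 stuck-at-0, g9 stuck-at-0, g10 stuck-at-0} — 3 in all.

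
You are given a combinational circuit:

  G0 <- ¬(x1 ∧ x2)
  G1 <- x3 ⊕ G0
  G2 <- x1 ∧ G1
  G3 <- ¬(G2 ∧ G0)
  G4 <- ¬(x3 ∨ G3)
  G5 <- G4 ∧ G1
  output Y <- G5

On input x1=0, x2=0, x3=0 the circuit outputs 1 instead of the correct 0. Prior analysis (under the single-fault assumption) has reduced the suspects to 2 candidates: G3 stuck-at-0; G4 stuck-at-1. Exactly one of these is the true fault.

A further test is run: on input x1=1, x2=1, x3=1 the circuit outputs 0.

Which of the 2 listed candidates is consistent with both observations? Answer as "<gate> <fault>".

Evaluate each candidate on input x1=1, x2=1, x3=1:
  G3 stuck-at-0: G0=0, G1=1, G2=1, G3=0 [stuck-at-0], G4=0, G5=0 → 0 — matches
  G4 stuck-at-1: G0=0, G1=1, G2=1, G3=1, G4=1 [stuck-at-1], G5=1 → 1 — eliminated
Only G3 stuck-at-0 reproduces the observed 0.

G3 stuck-at-0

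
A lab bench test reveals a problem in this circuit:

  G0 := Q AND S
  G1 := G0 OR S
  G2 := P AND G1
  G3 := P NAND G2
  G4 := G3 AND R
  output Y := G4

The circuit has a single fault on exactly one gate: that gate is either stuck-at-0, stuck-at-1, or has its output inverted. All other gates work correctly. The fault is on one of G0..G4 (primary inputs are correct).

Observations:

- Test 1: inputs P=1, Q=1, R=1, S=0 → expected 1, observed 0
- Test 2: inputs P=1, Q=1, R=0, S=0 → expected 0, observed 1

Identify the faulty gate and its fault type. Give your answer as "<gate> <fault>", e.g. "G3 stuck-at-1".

G4 inverted output

Fault-free values for test 1 (P=1, Q=1, R=1, S=0): G0=0, G1=0, G2=0, G3=1, G4=1, giving Y=1. Observed 0.
Test 1: faults giving observed 0 are {G0 stuck-at-1, G0 inverted output, G1 stuck-at-1, G1 inverted output, G2 stuck-at-1, G2 inverted output, G3 stuck-at-0, G3 inverted output, G4 stuck-at-0, G4 inverted output}.
Test 2 (P=1, Q=1, R=0, S=0): fault-free G0=0, G1=0, G2=0, G3=1, G4=0 → 0; observed 1. Eliminates G0 stuck-at-1, G0 inverted output, G1 stuck-at-1, G1 inverted output, G2 stuck-at-1, G2 inverted output, G3 stuck-at-0, G3 inverted output, G4 stuck-at-0.
Only G4 inverted output is consistent with every test.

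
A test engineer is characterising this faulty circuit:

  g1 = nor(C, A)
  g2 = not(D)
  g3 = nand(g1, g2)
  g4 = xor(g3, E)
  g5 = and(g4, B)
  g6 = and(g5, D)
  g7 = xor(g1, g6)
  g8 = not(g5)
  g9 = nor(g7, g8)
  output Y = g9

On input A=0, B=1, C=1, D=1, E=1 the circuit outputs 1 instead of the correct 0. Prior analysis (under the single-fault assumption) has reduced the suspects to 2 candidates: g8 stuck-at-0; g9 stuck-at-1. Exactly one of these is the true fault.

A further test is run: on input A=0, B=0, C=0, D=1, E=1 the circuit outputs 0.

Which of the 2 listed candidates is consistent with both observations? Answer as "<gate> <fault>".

g8 stuck-at-0

Evaluate each candidate on input A=0, B=0, C=0, D=1, E=1:
  g8 stuck-at-0: g1=1, g2=0, g3=1, g4=0, g5=0, g6=0, g7=1, g8=0 [stuck-at-0], g9=0 → 0 — matches
  g9 stuck-at-1: g1=1, g2=0, g3=1, g4=0, g5=0, g6=0, g7=1, g8=1, g9=1 [stuck-at-1] → 1 — eliminated
Only g8 stuck-at-0 reproduces the observed 0.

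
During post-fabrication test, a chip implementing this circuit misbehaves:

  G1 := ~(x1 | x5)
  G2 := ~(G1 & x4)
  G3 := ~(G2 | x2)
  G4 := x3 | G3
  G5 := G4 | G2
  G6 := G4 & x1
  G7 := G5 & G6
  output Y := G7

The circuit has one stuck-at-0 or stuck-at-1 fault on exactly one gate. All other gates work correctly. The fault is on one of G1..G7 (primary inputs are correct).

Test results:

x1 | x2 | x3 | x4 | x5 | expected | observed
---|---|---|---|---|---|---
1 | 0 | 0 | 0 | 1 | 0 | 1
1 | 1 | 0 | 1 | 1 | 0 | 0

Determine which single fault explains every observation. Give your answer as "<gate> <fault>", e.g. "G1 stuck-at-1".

Fault-free values for test 1 (x1=1, x2=0, x3=0, x4=0, x5=1): G1=0, G2=1, G3=0, G4=0, G5=1, G6=0, G7=0, giving Y=0. Observed 1.
Test 1: faults giving observed 1 are {G2 stuck-at-0, G3 stuck-at-1, G4 stuck-at-1, G6 stuck-at-1, G7 stuck-at-1}.
Test 2 (x1=1, x2=1, x3=0, x4=1, x5=1): fault-free G1=0, G2=1, G3=0, G4=0, G5=1, G6=0, G7=0 → 0; observed 0. Eliminates G3 stuck-at-1, G4 stuck-at-1, G6 stuck-at-1, G7 stuck-at-1.
Only G2 stuck-at-0 is consistent with every test.

G2 stuck-at-0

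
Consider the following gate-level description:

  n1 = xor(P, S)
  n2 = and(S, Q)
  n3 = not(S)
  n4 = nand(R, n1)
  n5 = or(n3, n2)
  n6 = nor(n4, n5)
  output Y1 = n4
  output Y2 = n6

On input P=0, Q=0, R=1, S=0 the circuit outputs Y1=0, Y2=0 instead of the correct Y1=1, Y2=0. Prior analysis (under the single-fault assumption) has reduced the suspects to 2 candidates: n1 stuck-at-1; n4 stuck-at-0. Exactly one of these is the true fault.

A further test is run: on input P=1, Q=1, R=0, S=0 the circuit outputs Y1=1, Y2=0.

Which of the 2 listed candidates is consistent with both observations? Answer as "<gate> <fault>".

n1 stuck-at-1

Evaluate each candidate on input P=1, Q=1, R=0, S=0:
  n1 stuck-at-1: n1=1 [stuck-at-1], n2=0, n3=1, n4=1, n5=1, n6=0 → Y1=1, Y2=0 — matches
  n4 stuck-at-0: n1=1, n2=0, n3=1, n4=0 [stuck-at-0], n5=1, n6=0 → Y1=0, Y2=0 — eliminated
Only n1 stuck-at-1 reproduces the observed Y1=1, Y2=0.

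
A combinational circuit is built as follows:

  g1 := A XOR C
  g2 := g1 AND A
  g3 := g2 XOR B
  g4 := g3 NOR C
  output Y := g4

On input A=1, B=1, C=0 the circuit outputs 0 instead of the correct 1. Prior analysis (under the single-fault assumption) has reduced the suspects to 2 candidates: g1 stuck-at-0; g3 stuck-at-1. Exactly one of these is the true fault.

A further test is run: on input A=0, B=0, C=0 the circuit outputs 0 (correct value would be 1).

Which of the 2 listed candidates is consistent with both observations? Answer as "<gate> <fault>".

g3 stuck-at-1

Evaluate each candidate on input A=0, B=0, C=0:
  g1 stuck-at-0: g1=0 [stuck-at-0], g2=0, g3=0, g4=1 → 1 — eliminated
  g3 stuck-at-1: g1=0, g2=0, g3=1 [stuck-at-1], g4=0 → 0 — matches
Only g3 stuck-at-1 reproduces the observed 0.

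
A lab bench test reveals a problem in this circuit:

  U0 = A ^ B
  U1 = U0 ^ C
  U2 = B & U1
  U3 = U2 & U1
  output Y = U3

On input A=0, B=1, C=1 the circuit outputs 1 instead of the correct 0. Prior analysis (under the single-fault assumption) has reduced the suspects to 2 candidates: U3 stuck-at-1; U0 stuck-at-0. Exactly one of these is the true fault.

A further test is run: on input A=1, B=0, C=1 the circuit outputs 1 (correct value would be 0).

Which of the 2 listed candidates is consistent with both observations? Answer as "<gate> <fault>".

U3 stuck-at-1

Evaluate each candidate on input A=1, B=0, C=1:
  U3 stuck-at-1: U0=1, U1=0, U2=0, U3=1 [stuck-at-1] → 1 — matches
  U0 stuck-at-0: U0=0 [stuck-at-0], U1=1, U2=0, U3=0 → 0 — eliminated
Only U3 stuck-at-1 reproduces the observed 1.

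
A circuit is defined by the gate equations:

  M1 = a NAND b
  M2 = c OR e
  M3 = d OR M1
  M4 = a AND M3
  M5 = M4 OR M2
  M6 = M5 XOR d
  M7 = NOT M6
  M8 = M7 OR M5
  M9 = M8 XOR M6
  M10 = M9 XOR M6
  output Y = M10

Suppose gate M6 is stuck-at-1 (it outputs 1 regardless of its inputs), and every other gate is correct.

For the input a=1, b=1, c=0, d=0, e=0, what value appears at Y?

Propagate with M6 forced: M1=0, M2=0, M3=0, M4=0, M5=0, M6=1 [stuck-at-1], M7=0, M8=0, M9=1, M10=0.
So Y = 0. (Without the fault it would be 1.)

0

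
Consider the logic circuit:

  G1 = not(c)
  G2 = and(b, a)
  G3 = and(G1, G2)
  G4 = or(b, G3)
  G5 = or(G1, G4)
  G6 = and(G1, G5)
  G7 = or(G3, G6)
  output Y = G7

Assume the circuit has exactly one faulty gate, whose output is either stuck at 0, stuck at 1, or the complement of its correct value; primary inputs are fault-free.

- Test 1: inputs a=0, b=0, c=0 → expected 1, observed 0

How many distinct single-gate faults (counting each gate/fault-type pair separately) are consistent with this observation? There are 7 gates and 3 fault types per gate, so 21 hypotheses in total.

8

Fault-free: G1=1, G2=0, G3=0, G4=0, G5=1, G6=1, G7=1 → 1. Observed 0.
  G1: stuck-at-0, inverted output ✓; others ✗
  G2: none of the 3 fault types match ✗
  G3: none of the 3 fault types match ✗
  G4: none of the 3 fault types match ✗
  G5: stuck-at-0, inverted output ✓; others ✗
  G6: stuck-at-0, inverted output ✓; others ✗
  G7: stuck-at-0, inverted output ✓; others ✗
Consistent faults: {G1 stuck-at-0, G1 inverted output, G5 stuck-at-0, G5 inverted output, G6 stuck-at-0, G6 inverted output, G7 stuck-at-0, G7 inverted output} — 8 in all.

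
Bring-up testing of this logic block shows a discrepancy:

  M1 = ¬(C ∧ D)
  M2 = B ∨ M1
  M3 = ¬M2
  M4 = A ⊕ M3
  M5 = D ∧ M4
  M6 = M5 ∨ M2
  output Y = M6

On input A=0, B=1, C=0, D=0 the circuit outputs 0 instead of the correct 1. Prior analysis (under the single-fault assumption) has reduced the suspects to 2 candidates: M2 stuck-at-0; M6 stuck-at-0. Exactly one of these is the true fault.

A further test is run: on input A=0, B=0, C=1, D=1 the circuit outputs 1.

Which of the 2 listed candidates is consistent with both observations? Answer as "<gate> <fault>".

M2 stuck-at-0

Evaluate each candidate on input A=0, B=0, C=1, D=1:
  M2 stuck-at-0: M1=0, M2=0 [stuck-at-0], M3=1, M4=1, M5=1, M6=1 → 1 — matches
  M6 stuck-at-0: M1=0, M2=0, M3=1, M4=1, M5=1, M6=0 [stuck-at-0] → 0 — eliminated
Only M2 stuck-at-0 reproduces the observed 1.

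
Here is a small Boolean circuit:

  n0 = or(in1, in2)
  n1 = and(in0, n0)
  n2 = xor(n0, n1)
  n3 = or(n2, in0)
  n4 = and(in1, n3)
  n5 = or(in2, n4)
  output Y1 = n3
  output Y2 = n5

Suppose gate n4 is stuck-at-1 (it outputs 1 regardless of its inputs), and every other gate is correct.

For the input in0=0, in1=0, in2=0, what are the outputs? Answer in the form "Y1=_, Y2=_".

Y1=0, Y2=1

Propagate with n4 forced: n0=0, n1=0, n2=0, n3=0, n4=1 [stuck-at-1], n5=1.
So the outputs are Y1=0, Y2=1. (Without the fault they would be Y1=0, Y2=0.)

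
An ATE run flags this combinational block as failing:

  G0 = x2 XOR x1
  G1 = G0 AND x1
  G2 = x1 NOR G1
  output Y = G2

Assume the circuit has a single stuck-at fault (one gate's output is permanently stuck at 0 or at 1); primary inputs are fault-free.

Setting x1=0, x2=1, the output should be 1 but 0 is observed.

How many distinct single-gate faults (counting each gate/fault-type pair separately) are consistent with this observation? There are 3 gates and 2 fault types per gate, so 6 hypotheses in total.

Fault-free: G0=1, G1=0, G2=1 → 1. Observed 0.
  G0 stuck-at-0: output 1 ✗
  G0 stuck-at-1: output 1 ✗
  G1 stuck-at-0: output 1 ✗
  G1 stuck-at-1: output 0 ✓
  G2 stuck-at-0: output 0 ✓
  G2 stuck-at-1: output 1 ✗
Consistent faults: {G1 stuck-at-1, G2 stuck-at-0} — 2 in all.

2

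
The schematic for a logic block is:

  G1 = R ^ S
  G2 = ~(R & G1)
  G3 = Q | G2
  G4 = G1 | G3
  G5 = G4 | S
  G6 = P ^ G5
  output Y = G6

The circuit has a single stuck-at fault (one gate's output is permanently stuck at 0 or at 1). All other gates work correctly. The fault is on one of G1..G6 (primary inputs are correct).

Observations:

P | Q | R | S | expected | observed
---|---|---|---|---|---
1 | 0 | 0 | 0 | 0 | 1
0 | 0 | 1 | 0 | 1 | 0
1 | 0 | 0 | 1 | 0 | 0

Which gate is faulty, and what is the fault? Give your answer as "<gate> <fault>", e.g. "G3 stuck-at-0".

Fault-free values for test 1 (P=1, Q=0, R=0, S=0): G1=0, G2=1, G3=1, G4=1, G5=1, G6=0, giving Y=0. Observed 1.
Test 1: faults giving observed 1 are {G2 stuck-at-0, G3 stuck-at-0, G4 stuck-at-0, G5 stuck-at-0, G6 stuck-at-1}.
Test 2 (P=0, Q=0, R=1, S=0): fault-free G1=1, G2=0, G3=0, G4=1, G5=1, G6=1 → 1; observed 0. Eliminates G2 stuck-at-0, G3 stuck-at-0, G6 stuck-at-1.
Test 3 (P=1, Q=0, R=0, S=1): fault-free G1=1, G2=1, G3=1, G4=1, G5=1, G6=0 → 0; observed 0. Eliminates G5 stuck-at-0.
Only G4 stuck-at-0 is consistent with every test.

G4 stuck-at-0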